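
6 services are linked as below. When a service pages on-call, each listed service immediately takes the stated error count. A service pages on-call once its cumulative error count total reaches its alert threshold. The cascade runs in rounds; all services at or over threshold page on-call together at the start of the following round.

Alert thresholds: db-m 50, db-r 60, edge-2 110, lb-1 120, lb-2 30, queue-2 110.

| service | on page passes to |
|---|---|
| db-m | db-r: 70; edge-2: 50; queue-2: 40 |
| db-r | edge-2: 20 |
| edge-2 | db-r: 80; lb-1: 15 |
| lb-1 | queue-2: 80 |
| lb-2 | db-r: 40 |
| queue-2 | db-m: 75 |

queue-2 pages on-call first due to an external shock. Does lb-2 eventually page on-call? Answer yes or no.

Round 1 — queue-2 pages on-call (initial).
  db-m: +75 → 75 ≥ 50
Round 2 — db-m pages on-call.
  db-r: +70 → 70 ≥ 60
  edge-2: +50 → 50 < 110
Round 3 — db-r pages on-call.
  edge-2: +20 → 70 < 110
No further pages.

no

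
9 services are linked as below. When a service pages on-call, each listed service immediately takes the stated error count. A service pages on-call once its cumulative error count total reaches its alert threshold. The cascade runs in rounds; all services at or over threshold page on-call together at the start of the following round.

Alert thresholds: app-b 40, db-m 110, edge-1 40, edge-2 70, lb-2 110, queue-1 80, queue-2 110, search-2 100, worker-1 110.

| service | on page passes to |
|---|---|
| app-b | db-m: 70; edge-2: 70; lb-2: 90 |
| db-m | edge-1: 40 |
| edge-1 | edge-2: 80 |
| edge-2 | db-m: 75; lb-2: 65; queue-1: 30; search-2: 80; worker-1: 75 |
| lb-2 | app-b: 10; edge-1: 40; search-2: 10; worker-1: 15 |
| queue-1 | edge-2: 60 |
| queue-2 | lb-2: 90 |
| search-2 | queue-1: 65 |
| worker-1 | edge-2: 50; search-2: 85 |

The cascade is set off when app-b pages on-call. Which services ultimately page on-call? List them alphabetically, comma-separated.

Round 1 — app-b pages on-call (initial).
  db-m: +70 → 70 < 110
  edge-2: +70 → 70 ≥ 70
  lb-2: +90 → 90 < 110
Round 2 — edge-2 pages on-call.
  db-m: +75 → 145 ≥ 110
  lb-2: +65 → 155 ≥ 110
  queue-1: +30 → 30 < 80
  search-2: +80 → 80 < 100
  worker-1: +75 → 75 < 110
Round 3 — db-m, lb-2 page on-call.
  edge-1: +40+40 → 80 ≥ 40
  search-2: +10 → 90 < 100
  worker-1: +15 → 90 < 110
Round 4 — edge-1 pages on-call.
No further pages.

app-b, db-m, edge-1, edge-2, lb-2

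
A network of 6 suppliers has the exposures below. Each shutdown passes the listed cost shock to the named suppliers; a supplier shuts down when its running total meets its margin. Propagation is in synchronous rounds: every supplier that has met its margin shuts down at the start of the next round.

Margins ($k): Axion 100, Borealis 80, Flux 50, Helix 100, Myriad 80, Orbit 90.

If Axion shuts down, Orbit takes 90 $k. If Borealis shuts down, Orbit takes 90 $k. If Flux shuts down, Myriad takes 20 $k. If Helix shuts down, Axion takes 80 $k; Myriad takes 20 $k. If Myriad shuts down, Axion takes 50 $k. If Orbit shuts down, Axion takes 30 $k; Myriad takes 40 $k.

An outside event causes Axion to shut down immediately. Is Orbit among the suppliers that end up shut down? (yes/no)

Round 1 — Axion shuts down (initial).
  Orbit: +90 → 90 ≥ 90
Round 2 — Orbit shuts down.
  Myriad: +40 → 40 < 80
No further shutdowns.

yes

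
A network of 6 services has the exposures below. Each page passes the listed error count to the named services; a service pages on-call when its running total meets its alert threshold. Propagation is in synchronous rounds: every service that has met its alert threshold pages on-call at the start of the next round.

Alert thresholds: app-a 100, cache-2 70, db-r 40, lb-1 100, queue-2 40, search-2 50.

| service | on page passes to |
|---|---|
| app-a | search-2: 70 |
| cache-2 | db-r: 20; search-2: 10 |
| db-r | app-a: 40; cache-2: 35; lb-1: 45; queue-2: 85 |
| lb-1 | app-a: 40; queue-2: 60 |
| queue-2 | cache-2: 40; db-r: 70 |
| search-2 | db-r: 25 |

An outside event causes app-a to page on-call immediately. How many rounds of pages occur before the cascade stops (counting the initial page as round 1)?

2

Round 1 — app-a pages on-call (initial).
  search-2: +70 → 70 ≥ 50
Round 2 — search-2 pages on-call.
  db-r: +25 → 25 < 40
No further pages.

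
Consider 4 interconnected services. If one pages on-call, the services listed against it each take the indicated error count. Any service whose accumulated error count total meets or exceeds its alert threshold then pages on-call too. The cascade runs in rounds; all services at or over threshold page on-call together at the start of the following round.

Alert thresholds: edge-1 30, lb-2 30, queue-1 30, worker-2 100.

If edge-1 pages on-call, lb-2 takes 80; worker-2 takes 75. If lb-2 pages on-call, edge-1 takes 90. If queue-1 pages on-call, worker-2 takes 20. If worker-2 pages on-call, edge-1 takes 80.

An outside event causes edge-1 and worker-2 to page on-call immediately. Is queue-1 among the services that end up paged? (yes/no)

Round 1 — edge-1, worker-2 page on-call (initial).
  lb-2: +80 → 80 ≥ 30
Round 2 — lb-2 pages on-call.
No further pages.

no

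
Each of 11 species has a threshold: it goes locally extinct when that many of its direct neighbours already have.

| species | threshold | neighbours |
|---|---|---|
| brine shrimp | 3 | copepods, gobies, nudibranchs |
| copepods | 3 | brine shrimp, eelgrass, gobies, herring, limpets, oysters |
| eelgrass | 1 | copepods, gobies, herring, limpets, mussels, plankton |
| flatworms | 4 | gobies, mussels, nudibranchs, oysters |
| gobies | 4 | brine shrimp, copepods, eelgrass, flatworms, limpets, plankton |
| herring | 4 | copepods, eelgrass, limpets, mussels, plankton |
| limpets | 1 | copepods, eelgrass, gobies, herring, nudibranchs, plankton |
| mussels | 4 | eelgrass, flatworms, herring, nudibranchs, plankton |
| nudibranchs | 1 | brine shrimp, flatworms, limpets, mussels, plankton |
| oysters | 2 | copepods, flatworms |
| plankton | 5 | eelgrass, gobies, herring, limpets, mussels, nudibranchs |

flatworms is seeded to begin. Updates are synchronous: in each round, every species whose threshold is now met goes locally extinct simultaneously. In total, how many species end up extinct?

Round 1 — flatworms goes locally extinct (initial).
Round 2 — checking thresholds:
  gobies: 1 of 6 neighbours < 4, holds.
  mussels: 1 of 5 neighbours < 4, holds.
  nudibranchs: 1 of 5 neighbours ≥ 1, goes locally extinct.
  oysters: 1 of 2 neighbours < 2, holds.
Round 3 — checking thresholds:
  brine shrimp: 1 of 3 neighbours < 3, holds.
  gobies: 1 of 6 neighbours < 4, holds.
  limpets: 1 of 6 neighbours ≥ 1, goes locally extinct.
  mussels: 2 of 5 neighbours < 4, holds.
  oysters: 1 of 2 neighbours < 2, holds.
  plankton: 1 of 6 neighbours < 5, holds.
Round 4 — checking thresholds:
  brine shrimp: 1 of 3 neighbours < 3, holds.
  copepods: 1 of 6 neighbours < 3, holds.
  eelgrass: 1 of 6 neighbours ≥ 1, goes locally extinct.
  gobies: 2 of 6 neighbours < 4, holds.
  herring: 1 of 5 neighbours < 4, holds.
  mussels: 2 of 5 neighbours < 4, holds.
  oysters: 1 of 2 neighbours < 2, holds.
  plankton: 2 of 6 neighbours < 5, holds.
Round 5 — no new extinctions; cascade stops.

4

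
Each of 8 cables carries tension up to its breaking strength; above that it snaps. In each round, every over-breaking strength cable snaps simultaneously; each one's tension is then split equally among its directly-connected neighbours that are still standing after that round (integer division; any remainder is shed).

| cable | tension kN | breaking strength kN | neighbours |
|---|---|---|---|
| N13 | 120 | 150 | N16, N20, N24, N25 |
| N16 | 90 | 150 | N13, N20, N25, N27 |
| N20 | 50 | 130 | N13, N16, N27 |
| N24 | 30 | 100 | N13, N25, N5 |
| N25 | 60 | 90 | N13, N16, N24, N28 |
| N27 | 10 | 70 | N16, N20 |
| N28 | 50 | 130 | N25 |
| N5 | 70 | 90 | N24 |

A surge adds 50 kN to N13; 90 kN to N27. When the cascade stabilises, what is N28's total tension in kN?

Round 1 — N13 at 170 > 150; N27 at 100 > 70. N13, N27 snap.
  N13 sheds 170 kN to N16, N20, N24, N25: 42 each (2 lost).
    N16: 90+42 = 132 ≤ 150
    N20: 50+42 = 92 ≤ 130
    N24: 30+42 = 72 ≤ 100
    N25: 60+42 = 102 > 90
  N27 sheds 100 kN to N16, N20: 50 each.
    N16: 132+50 = 182 > 150
    N20: 92+50 = 142 > 130
Round 2 — N16, N20, N25 snap.
  N16 sheds 182 kN: no online neighbours, lost.
  N20 sheds 142 kN: no online neighbours, lost.
  N25 sheds 102 kN to N24, N28: 51 each.
    N24: 72+51 = 123 > 100
    N28: 50+51 = 101 ≤ 130
Round 3 — N24 snaps.
  N24 sheds 123 kN to N5: 123 each.
    N5: 70+123 = 193 > 90
Round 4 — N5 snaps.
  N5 sheds 193 kN: no online neighbours, lost.
No further breaks.

101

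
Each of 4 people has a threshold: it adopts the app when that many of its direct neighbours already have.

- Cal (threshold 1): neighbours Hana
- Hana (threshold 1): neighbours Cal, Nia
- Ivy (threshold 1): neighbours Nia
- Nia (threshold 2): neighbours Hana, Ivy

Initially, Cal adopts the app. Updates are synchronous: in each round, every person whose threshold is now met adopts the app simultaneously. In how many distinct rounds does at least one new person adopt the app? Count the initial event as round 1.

Round 1 — Cal adopts the app (initial).
Round 2 — checking thresholds:
  Hana: 1 of 2 neighbours ≥ 1, adopts the app.
Round 3 — no new adoptions; cascade stops.

2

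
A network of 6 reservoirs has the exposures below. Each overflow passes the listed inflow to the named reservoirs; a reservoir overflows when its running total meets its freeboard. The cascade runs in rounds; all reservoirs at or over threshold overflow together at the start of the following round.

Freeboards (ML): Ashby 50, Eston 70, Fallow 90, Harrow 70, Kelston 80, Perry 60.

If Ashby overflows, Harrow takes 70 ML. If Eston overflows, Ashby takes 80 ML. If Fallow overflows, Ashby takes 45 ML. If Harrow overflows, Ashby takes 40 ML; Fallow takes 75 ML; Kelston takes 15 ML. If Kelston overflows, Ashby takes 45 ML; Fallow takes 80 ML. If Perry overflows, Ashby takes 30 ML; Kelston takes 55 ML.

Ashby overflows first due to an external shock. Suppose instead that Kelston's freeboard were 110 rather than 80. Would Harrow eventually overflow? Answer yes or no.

With Kelston's freeboard at 110:
Round 1 — Ashby overflows (initial).
  Harrow: +70 → 70 ≥ 70
Round 2 — Harrow overflows.
  Fallow: +75 → 75 < 90
  Kelston: +15 → 15 < 110
No further overflows.

yes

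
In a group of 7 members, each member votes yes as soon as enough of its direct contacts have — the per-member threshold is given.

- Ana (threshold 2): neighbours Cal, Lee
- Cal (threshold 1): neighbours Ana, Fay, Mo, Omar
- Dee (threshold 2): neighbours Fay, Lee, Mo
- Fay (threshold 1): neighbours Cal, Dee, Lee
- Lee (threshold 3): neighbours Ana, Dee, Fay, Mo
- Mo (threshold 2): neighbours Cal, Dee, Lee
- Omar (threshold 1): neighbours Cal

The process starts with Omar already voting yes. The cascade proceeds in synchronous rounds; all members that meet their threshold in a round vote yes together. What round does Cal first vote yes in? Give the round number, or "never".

2

Round 1 — Omar votes yes (initial).
Round 2 — checking thresholds:
  Cal: 1 of 4 neighbours ≥ 1, votes yes.
Round 3 — checking thresholds:
  Ana: 1 of 2 neighbours < 2, below threshold.
  Fay: 1 of 3 neighbours ≥ 1, votes yes.
  Mo: 1 of 3 neighbours < 2, below threshold.
Round 4 — no new yes votes; cascade stops.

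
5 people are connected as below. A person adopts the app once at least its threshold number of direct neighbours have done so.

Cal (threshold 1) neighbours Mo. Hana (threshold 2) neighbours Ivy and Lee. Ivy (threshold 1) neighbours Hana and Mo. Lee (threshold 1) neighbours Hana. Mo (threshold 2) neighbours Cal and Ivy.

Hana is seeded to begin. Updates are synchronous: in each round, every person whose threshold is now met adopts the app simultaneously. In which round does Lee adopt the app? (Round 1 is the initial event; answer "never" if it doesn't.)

Round 1 — Hana adopts the app (initial).
Round 2 — checking thresholds:
  Ivy: 1 of 2 neighbours ≥ 1, adopts the app.
  Lee: 1 of 1 neighbours ≥ 1, adopts the app.
Round 3 — no new adoptions; cascade stops.

2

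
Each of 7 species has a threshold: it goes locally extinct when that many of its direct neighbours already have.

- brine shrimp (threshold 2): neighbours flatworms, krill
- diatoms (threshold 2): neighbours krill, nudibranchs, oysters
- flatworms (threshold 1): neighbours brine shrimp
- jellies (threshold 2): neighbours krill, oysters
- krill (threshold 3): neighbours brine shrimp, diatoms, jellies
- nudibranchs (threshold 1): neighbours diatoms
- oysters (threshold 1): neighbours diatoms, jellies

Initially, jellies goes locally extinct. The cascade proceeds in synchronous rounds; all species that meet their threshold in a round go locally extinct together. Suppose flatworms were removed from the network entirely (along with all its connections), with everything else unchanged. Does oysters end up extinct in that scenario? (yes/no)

With flatworms removed:
Round 1 — jellies goes locally extinct (initial).
Round 2 — checking thresholds:
  krill: 1 of 3 neighbours < 3, not yet.
  oysters: 1 of 2 neighbours ≥ 1, goes locally extinct.
Round 3 — no new extinctions; cascade stops.

yes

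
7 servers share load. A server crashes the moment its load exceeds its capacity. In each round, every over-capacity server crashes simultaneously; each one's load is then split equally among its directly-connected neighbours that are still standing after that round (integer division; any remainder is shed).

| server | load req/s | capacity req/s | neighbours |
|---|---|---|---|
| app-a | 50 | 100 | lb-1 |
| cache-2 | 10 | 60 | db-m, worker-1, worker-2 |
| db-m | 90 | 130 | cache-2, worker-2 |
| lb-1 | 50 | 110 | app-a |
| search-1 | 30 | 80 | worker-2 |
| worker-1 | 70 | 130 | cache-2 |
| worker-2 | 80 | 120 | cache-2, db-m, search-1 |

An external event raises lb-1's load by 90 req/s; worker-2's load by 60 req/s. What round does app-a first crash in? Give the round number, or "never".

Round 1 — lb-1 at 140 > 110; worker-2 at 140 > 120. lb-1, worker-2 crash.
  lb-1 sheds 140 req/s to app-a: 140 each.
    app-a: 50+140 = 190 > 100
  worker-2 sheds 140 req/s to cache-2, db-m, search-1: 46 each (2 lost).
    cache-2: 10+46 = 56 ≤ 60
    db-m: 90+46 = 136 > 130
    search-1: 30+46 = 76 ≤ 80
Round 2 — app-a, db-m crash.
  app-a sheds 190 req/s: no online neighbours, lost.
  db-m sheds 136 req/s to cache-2: 136 each.
    cache-2: 56+136 = 192 > 60
Round 3 — cache-2 crashes.
  cache-2 sheds 192 req/s to worker-1: 192 each.
    worker-1: 70+192 = 262 > 130
Round 4 — worker-1 crashes.
  worker-1 sheds 262 req/s: no online neighbours, lost.
No further crashes.

2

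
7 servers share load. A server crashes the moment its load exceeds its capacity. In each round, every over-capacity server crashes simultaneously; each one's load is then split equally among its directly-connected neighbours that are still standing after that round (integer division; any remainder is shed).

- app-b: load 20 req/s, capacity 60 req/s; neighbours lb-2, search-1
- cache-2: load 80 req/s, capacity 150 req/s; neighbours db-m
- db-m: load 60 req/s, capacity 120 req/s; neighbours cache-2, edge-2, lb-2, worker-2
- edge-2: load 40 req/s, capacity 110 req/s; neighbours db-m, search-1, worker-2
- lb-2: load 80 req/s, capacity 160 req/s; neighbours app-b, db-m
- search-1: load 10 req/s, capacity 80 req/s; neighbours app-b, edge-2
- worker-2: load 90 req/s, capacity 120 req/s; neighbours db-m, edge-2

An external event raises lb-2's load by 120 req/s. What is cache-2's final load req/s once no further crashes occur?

Round 1 — lb-2 at 200 > 160. lb-2 crashes.
  lb-2 sheds 200 req/s to app-b, db-m: 100 each.
    app-b: 20+100 = 120 > 60
    db-m: 60+100 = 160 > 120
Round 2 — app-b, db-m crash.
  app-b sheds 120 req/s to search-1: 120 each.
    search-1: 10+120 = 130 > 80
  db-m sheds 160 req/s to cache-2, edge-2, worker-2: 53 each (1 lost).
    cache-2: 80+53 = 133 ≤ 150
    edge-2: 40+53 = 93 ≤ 110
    worker-2: 90+53 = 143 > 120
Round 3 — search-1, worker-2 crash.
  search-1 sheds 130 req/s to edge-2: 130 each.
    edge-2: 93+130 = 223 > 110
  worker-2 sheds 143 req/s to edge-2: 143 each.
    edge-2: 223+143 = 366 > 110
Round 4 — edge-2 crashes.
  edge-2 sheds 366 req/s: no online neighbours, lost.
No further crashes.

133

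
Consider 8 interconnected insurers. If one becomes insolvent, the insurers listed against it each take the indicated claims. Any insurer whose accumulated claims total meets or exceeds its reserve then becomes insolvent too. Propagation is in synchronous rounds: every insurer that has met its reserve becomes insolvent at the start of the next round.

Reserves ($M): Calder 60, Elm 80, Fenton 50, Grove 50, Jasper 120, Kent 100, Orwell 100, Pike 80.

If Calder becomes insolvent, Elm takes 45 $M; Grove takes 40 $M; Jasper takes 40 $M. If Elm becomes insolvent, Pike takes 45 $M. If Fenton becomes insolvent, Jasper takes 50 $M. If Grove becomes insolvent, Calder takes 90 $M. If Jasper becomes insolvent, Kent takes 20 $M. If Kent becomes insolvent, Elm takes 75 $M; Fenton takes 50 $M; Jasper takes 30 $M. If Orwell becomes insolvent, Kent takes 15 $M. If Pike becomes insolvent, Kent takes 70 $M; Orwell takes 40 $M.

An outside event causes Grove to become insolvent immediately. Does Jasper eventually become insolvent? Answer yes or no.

no

Round 1 — Grove becomes insolvent (initial).
  Calder: +90 → 90 ≥ 60
Round 2 — Calder becomes insolvent.
  Elm: +45 → 45 < 80
  Jasper: +40 → 40 < 120
No further insolvencies.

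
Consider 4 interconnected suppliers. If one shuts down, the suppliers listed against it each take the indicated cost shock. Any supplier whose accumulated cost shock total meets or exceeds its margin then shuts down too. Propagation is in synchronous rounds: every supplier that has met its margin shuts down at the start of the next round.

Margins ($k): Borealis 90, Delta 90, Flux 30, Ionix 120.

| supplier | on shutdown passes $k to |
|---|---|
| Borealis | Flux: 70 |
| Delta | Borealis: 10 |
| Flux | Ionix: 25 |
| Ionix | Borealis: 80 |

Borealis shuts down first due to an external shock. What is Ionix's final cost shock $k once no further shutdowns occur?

Round 1 — Borealis shuts down (initial).
  Flux: +70 → 70 ≥ 30
Round 2 — Flux shuts down.
  Ionix: +25 → 25 < 120
No further shutdowns.

25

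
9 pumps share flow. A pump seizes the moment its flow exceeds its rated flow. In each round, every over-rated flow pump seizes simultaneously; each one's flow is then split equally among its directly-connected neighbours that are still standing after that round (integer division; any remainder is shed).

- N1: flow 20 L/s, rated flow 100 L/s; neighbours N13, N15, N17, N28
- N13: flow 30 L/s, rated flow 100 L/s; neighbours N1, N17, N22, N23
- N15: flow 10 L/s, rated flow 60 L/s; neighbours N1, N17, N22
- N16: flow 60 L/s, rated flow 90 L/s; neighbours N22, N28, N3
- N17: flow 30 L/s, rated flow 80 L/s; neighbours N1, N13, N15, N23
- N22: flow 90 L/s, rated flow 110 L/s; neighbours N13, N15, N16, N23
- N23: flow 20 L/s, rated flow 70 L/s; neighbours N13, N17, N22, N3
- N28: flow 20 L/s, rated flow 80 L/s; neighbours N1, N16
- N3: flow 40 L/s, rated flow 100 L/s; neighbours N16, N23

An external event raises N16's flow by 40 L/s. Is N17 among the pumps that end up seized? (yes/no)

Round 1 — N16 at 100 > 90. N16 seizes.
  N16 sheds 100 L/s to N22, N28, N3: 33 each (1 lost).
    N22: 90+33 = 123 > 110
    N28: 20+33 = 53 ≤ 80
    N3: 40+33 = 73 ≤ 100
Round 2 — N22 seizes.
  N22 sheds 123 L/s to N13, N15, N23: 41 each.
    N13: 30+41 = 71 ≤ 100
    N15: 10+41 = 51 ≤ 60
    N23: 20+41 = 61 ≤ 70
No further seizures.

no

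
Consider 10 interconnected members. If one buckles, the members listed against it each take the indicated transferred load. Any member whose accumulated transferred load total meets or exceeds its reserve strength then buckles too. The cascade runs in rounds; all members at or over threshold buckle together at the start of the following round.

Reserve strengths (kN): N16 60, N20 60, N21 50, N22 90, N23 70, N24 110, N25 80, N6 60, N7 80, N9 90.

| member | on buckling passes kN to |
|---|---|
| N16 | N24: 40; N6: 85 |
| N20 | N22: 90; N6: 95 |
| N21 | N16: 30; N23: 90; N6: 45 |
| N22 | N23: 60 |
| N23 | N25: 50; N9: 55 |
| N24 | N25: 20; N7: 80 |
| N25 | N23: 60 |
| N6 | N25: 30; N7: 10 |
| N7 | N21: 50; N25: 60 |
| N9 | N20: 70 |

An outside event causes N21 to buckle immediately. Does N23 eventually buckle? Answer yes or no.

Round 1 — N21 buckles (initial).
  N16: +30 → 30 < 60
  N23: +90 → 90 ≥ 70
  N6: +45 → 45 < 60
Round 2 — N23 buckles.
  N25: +50 → 50 < 80
  N9: +55 → 55 < 90
No further bucklings.

yes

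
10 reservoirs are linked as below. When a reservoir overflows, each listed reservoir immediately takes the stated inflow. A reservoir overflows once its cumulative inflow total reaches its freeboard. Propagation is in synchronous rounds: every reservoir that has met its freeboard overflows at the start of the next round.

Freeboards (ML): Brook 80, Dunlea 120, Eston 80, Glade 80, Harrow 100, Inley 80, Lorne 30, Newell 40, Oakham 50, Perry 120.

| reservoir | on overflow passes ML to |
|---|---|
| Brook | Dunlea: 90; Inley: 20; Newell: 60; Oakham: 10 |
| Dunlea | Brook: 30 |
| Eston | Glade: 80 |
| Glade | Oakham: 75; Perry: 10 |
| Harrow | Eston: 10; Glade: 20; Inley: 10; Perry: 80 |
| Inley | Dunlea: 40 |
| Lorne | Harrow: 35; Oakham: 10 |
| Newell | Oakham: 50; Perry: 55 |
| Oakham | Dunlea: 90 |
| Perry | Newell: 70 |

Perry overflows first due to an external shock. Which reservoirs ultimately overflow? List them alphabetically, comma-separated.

Round 1 — Perry overflows (initial).
  Newell: +70 → 70 ≥ 40
Round 2 — Newell overflows.
  Oakham: +50 → 50 ≥ 50
Round 3 — Oakham overflows.
  Dunlea: +90 → 90 < 120
No further overflows.

Newell, Oakham, Perry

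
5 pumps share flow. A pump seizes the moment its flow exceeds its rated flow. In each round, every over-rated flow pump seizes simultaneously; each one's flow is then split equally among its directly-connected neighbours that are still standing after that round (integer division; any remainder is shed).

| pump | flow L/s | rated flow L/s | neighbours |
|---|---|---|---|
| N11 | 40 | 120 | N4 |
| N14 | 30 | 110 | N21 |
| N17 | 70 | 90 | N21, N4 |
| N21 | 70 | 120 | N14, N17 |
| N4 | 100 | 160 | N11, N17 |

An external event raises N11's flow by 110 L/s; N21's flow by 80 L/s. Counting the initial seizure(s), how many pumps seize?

4

Round 1 — N11 at 150 > 120; N21 at 150 > 120. N11, N21 seize.
  N11 sheds 150 L/s to N4: 150 each.
    N4: 100+150 = 250 > 160
  N21 sheds 150 L/s to N14, N17: 75 each.
    N14: 30+75 = 105 ≤ 110
    N17: 70+75 = 145 > 90
Round 2 — N17, N4 seize.
  N17 sheds 145 L/s: no online neighbours, lost.
  N4 sheds 250 L/s: no online neighbours, lost.
No further seizures.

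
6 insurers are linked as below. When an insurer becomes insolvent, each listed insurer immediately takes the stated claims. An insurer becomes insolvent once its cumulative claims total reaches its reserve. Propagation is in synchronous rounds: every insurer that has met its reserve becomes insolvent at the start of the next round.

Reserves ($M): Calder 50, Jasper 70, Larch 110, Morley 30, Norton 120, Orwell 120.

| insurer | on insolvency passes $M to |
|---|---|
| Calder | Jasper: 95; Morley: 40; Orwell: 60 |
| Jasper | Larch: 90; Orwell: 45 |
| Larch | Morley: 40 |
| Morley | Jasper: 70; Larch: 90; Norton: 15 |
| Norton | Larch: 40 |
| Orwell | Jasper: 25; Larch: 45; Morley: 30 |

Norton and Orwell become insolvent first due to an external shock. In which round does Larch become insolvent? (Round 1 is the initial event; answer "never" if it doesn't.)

Round 1 — Norton, Orwell become insolvent (initial).
  Jasper: +25 → 25 < 70
  Larch: +40+45 → 85 < 110
  Morley: +30 → 30 ≥ 30
Round 2 — Morley becomes insolvent.
  Jasper: +70 → 95 ≥ 70
  Larch: +90 → 175 ≥ 110
Round 3 — Jasper, Larch become insolvent.
No further insolvencies.

3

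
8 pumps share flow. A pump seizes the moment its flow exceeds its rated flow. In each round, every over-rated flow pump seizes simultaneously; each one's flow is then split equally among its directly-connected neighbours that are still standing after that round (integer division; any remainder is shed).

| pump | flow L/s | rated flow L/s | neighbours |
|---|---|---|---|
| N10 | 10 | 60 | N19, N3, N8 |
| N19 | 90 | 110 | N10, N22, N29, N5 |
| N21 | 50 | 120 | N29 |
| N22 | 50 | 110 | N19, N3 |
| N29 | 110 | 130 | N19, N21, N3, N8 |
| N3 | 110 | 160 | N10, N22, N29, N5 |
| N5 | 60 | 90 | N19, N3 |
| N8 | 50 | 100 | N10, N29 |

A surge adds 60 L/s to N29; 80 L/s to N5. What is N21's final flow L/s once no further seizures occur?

92

Round 1 — N29 at 170 > 130; N5 at 140 > 90. N29, N5 seize.
  N29 sheds 170 L/s to N19, N21, N3, N8: 42 each (2 lost).
    N19: 90+42 = 132 > 110
    N21: 50+42 = 92 ≤ 120
    N3: 110+42 = 152 ≤ 160
    N8: 50+42 = 92 ≤ 100
  N5 sheds 140 L/s to N19, N3: 70 each.
    N19: 132+70 = 202 > 110
    N3: 152+70 = 222 > 160
Round 2 — N19, N3 seize.
  N19 sheds 202 L/s to N10, N22: 101 each.
    N10: 10+101 = 111 > 60
    N22: 50+101 = 151 > 110
  N3 sheds 222 L/s to N10, N22: 111 each.
    N10: 111+111 = 222 > 60
    N22: 151+111 = 262 > 110
Round 3 — N10, N22 seize.
  N10 sheds 222 L/s to N8: 222 each.
    N8: 92+222 = 314 > 100
  N22 sheds 262 L/s: no online neighbours, lost.
Round 4 — N8 seizes.
  N8 sheds 314 L/s: no online neighbours, lost.
No further seizures.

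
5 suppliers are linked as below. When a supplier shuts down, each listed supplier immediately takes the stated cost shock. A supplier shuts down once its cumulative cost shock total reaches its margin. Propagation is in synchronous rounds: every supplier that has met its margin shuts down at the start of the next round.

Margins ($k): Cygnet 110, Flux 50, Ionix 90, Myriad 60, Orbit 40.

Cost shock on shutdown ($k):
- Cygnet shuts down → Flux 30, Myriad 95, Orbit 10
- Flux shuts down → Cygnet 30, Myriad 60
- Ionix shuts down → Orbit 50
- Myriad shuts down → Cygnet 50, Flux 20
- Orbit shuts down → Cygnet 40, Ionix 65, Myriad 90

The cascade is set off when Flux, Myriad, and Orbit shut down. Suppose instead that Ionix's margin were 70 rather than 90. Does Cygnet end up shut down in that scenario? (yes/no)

With Ionix's margin at 70:
Round 1 — Flux, Myriad, Orbit shut down (initial).
  Cygnet: +30+50+40 → 120 ≥ 110
  Ionix: +65 → 65 < 70
Round 2 — Cygnet shuts down.
No further shutdowns.

yes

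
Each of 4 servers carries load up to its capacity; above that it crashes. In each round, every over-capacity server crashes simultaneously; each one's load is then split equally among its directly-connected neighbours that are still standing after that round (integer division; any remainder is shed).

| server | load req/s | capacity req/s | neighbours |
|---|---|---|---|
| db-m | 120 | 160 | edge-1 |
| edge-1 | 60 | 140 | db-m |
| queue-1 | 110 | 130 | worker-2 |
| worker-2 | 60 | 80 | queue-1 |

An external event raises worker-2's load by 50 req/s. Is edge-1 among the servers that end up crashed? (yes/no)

no

Round 1 — worker-2 at 110 > 80. worker-2 crashes.
  worker-2 sheds 110 req/s to queue-1: 110 each.
    queue-1: 110+110 = 220 > 130
Round 2 — queue-1 crashes.
  queue-1 sheds 220 req/s: no online neighbours, lost.
No further crashes.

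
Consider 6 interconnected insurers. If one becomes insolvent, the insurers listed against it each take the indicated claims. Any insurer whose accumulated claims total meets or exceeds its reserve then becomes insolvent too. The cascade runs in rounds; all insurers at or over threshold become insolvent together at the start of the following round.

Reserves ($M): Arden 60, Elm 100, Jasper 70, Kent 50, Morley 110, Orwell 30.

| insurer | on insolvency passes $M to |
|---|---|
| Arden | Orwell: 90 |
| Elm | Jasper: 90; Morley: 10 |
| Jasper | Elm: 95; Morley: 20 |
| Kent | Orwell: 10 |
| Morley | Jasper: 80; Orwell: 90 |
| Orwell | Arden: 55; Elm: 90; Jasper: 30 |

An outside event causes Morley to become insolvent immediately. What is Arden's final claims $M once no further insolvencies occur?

55

Round 1 — Morley becomes insolvent (initial).
  Jasper: +80 → 80 ≥ 70
  Orwell: +90 → 90 ≥ 30
Round 2 — Jasper, Orwell become insolvent.
  Arden: +55 → 55 < 60
  Elm: +95+90 → 185 ≥ 100
Round 3 — Elm becomes insolvent.
No further insolvencies.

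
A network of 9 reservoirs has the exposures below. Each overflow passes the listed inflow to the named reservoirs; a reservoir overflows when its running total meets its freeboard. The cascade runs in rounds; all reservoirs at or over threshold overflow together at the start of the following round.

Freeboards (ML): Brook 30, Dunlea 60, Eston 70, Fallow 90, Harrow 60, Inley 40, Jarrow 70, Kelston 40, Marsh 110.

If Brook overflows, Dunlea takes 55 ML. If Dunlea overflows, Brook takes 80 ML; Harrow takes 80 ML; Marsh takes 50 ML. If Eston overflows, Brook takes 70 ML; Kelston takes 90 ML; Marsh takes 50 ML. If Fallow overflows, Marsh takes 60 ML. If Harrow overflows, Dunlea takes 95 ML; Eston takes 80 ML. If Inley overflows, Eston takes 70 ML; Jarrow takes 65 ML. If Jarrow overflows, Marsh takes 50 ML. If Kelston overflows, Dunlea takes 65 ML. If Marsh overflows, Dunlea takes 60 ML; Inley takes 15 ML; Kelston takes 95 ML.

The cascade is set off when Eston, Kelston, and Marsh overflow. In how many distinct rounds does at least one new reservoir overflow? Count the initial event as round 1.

Round 1 — Eston, Kelston, Marsh overflow (initial).
  Brook: +70 → 70 ≥ 30
  Dunlea: +65+60 → 125 ≥ 60
  Inley: +15 → 15 < 40
Round 2 — Brook, Dunlea overflow.
  Harrow: +80 → 80 ≥ 60
Round 3 — Harrow overflows.
No further overflows.

3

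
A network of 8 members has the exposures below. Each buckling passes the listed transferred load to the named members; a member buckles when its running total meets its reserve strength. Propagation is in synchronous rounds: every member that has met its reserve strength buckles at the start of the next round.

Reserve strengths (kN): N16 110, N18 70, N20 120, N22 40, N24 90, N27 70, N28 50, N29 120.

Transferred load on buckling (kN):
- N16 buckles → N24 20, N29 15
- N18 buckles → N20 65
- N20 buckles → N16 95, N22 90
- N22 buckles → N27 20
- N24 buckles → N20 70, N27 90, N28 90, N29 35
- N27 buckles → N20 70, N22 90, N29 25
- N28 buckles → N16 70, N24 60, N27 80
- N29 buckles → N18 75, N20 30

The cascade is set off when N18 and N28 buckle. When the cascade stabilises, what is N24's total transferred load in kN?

80

Round 1 — N18, N28 buckle (initial).
  N16: +70 → 70 < 110
  N20: +65 → 65 < 120
  N24: +60 → 60 < 90
  N27: +80 → 80 ≥ 70
Round 2 — N27 buckles.
  N20: +70 → 135 ≥ 120
  N22: +90 → 90 ≥ 40
  N29: +25 → 25 < 120
Round 3 — N20, N22 buckle.
  N16: +95 → 165 ≥ 110
Round 4 — N16 buckles.
  N24: +20 → 80 < 90
  N29: +15 → 40 < 120
No further bucklings.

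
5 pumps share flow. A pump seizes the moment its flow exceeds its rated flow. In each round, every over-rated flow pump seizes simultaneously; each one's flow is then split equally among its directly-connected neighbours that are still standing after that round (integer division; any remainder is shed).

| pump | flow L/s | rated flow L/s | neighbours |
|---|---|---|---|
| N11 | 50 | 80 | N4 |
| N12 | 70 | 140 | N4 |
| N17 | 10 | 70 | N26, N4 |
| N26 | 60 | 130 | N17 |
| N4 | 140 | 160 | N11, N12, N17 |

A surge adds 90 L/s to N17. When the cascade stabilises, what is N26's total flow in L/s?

110

Round 1 — N17 at 100 > 70. N17 seizes.
  N17 sheds 100 L/s to N26, N4: 50 each.
    N26: 60+50 = 110 ≤ 130
    N4: 140+50 = 190 > 160
Round 2 — N4 seizes.
  N4 sheds 190 L/s to N11, N12: 95 each.
    N11: 50+95 = 145 > 80
    N12: 70+95 = 165 > 140
Round 3 — N11, N12 seize.
  N11 sheds 145 L/s: no online neighbours, lost.
  N12 sheds 165 L/s: no online neighbours, lost.
No further seizures.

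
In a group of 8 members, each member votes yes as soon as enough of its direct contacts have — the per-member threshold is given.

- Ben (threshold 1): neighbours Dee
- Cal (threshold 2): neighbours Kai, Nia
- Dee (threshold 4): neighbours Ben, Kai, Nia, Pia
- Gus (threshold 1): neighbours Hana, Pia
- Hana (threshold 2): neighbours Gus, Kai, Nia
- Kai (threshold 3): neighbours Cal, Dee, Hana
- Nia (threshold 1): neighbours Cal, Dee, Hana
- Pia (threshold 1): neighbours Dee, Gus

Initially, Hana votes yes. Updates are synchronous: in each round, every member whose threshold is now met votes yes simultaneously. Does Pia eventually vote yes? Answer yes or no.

yes

Round 1 — Hana votes yes (initial).
Round 2 — checking thresholds:
  Gus: 1 of 2 neighbours ≥ 1, votes yes.
  Kai: 1 of 3 neighbours < 3, holds.
  Nia: 1 of 3 neighbours ≥ 1, votes yes.
Round 3 — checking thresholds:
  Cal: 1 of 2 neighbours < 2, holds.
  Dee: 1 of 4 neighbours < 4, holds.
  Kai: 1 of 3 neighbours < 3, holds.
  Pia: 1 of 2 neighbours ≥ 1, votes yes.
Round 4 — no new yes votes; cascade stops.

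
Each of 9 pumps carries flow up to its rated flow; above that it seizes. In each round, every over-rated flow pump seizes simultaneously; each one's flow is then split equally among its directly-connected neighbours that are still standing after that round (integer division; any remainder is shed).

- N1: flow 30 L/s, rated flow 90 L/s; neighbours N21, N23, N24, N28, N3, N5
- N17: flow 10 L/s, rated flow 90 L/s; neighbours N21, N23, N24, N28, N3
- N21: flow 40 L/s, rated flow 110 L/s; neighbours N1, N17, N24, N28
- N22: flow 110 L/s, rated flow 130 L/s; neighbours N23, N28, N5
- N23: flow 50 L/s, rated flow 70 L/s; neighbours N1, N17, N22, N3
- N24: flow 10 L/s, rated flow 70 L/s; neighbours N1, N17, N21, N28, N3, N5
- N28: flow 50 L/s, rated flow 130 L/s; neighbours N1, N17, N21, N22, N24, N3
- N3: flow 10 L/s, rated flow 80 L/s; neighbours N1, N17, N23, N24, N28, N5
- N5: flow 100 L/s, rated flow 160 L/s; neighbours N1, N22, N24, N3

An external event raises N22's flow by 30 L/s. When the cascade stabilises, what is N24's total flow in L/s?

10

Round 1 — N22 at 140 > 130. N22 seizes.
  N22 sheds 140 L/s to N23, N28, N5: 46 each (2 lost).
    N23: 50+46 = 96 > 70
    N28: 50+46 = 96 ≤ 130
    N5: 100+46 = 146 ≤ 160
Round 2 — N23 seizes.
  N23 sheds 96 L/s to N1, N17, N3: 32 each.
    N1: 30+32 = 62 ≤ 90
    N17: 10+32 = 42 ≤ 90
    N3: 10+32 = 42 ≤ 80
No further seizures.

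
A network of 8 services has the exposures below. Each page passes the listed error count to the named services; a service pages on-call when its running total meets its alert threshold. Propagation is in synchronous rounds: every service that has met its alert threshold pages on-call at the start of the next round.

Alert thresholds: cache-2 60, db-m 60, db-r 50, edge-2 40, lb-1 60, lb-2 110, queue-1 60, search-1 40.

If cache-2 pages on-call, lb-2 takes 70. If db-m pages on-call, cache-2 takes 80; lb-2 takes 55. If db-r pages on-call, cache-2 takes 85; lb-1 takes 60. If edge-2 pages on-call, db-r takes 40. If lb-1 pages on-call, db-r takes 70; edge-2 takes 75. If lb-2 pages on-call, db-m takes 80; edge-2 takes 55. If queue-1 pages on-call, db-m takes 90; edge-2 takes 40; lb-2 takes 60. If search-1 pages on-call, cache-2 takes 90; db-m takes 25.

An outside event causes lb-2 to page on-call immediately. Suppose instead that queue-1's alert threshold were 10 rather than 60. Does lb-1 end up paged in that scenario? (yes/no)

With queue-1's alert threshold at 10:
Round 1 — lb-2 pages on-call (initial).
  db-m: +80 → 80 ≥ 60
  edge-2: +55 → 55 ≥ 40
Round 2 — db-m, edge-2 page on-call.
  cache-2: +80 → 80 ≥ 60
  db-r: +40 → 40 < 50
Round 3 — cache-2 pages on-call.
No further pages.

no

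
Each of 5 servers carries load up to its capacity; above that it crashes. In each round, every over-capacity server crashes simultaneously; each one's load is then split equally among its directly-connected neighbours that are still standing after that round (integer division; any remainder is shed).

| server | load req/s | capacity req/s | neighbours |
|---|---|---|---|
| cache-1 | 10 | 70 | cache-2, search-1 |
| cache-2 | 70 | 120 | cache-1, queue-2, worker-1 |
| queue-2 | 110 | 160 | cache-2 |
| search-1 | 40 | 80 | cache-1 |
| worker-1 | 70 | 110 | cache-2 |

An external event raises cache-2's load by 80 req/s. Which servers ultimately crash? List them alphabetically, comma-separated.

cache-2, worker-1

Round 1 — cache-2 at 150 > 120. cache-2 crashes.
  cache-2 sheds 150 req/s to cache-1, queue-2, worker-1: 50 each.
    cache-1: 10+50 = 60 ≤ 70
    queue-2: 110+50 = 160 ≤ 160
    worker-1: 70+50 = 120 > 110
Round 2 — worker-1 crashes.
  worker-1 sheds 120 req/s: no online neighbours, lost.
No further crashes.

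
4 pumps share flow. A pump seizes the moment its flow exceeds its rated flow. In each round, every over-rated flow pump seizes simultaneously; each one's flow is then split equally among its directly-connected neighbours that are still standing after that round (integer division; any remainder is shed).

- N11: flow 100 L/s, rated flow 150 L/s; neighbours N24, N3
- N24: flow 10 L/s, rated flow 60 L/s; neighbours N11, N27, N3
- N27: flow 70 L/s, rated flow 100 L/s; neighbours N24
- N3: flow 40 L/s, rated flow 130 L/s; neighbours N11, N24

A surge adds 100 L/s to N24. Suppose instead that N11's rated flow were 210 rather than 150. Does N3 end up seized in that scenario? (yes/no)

no

With N11's rated flow at 210:
Round 1 — N24 at 110 > 60. N24 seizes.
  N24 sheds 110 L/s to N11, N27, N3: 36 each (2 lost).
    N11: 100+36 = 136 ≤ 210
    N27: 70+36 = 106 > 100
    N3: 40+36 = 76 ≤ 130
Round 2 — N27 seizes.
  N27 sheds 106 L/s: no online neighbours, lost.
No further seizures.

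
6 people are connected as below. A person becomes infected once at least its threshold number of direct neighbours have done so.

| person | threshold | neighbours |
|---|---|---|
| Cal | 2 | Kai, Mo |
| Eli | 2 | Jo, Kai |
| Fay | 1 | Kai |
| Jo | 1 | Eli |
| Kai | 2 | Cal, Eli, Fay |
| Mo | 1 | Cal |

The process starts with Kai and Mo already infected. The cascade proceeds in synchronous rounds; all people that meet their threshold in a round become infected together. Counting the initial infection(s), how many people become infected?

Round 1 — Kai, Mo become infected (initial).
Round 2 — checking thresholds:
  Cal: 2 of 2 neighbours ≥ 2, becomes infected.
  Eli: 1 of 2 neighbours < 2, holds.
  Fay: 1 of 1 neighbours ≥ 1, becomes infected.
Round 3 — no new infections; cascade stops.

4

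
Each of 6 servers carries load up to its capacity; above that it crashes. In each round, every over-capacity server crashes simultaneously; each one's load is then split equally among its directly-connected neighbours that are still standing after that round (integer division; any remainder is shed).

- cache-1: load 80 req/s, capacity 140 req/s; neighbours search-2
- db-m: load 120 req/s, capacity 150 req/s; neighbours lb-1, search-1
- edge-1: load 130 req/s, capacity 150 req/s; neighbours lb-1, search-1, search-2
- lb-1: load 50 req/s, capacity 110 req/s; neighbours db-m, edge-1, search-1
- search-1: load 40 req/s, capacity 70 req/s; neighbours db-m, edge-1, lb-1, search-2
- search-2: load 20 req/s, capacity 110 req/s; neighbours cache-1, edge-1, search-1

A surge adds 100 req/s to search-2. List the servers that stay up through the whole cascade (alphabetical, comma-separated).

cache-1

Round 1 — search-2 at 120 > 110. search-2 crashes.
  search-2 sheds 120 req/s to cache-1, edge-1, search-1: 40 each.
    cache-1: 80+40 = 120 ≤ 140
    edge-1: 130+40 = 170 > 150
    search-1: 40+40 = 80 > 70
Round 2 — edge-1, search-1 crash.
  edge-1 sheds 170 req/s to lb-1: 170 each.
    lb-1: 50+170 = 220 > 110
  search-1 sheds 80 req/s to db-m, lb-1: 40 each.
    db-m: 120+40 = 160 > 150
    lb-1: 220+40 = 260 > 110
Round 3 — db-m, lb-1 crash.
  db-m sheds 160 req/s: no online neighbours, lost.
  lb-1 sheds 260 req/s: no online neighbours, lost.
No further crashes.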